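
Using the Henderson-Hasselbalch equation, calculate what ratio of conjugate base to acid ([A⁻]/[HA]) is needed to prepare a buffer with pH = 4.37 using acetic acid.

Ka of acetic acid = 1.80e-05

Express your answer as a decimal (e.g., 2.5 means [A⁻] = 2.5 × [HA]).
[A⁻]/[HA] = 0.422

pKa = −log(1.80e-05) = 4.7447. pH = pKa + log([A⁻]/[HA]). 4.37 = 4.7447 + log(ratio). log(ratio) = 4.37 − 4.7447 = -0.3747. ratio = 10^(-0.3747) = 0.422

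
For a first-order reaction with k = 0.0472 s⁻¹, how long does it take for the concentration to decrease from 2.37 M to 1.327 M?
12.29 s

From ln[A] = ln[A]₀ - k·t: t = ln([A]₀/[A])/k = ln(2.37/1.327)/0.0472 = ln(1.7860)/0.0472 = 0.5800/0.0472 = 12.29 s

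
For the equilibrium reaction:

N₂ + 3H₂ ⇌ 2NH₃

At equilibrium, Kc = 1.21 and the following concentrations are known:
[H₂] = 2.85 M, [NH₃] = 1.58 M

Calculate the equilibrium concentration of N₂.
[N₂] = 0.0891 M

Kc = ([NH₃]^2) / ([N₂] × [H₂]^3) = 1.21
[N₂]^1 = (product terms)/(Kc · other reactant terms) = 2.4964 / (1.21 · 23.149) = 0.089124
[N₂] = 0.0891 M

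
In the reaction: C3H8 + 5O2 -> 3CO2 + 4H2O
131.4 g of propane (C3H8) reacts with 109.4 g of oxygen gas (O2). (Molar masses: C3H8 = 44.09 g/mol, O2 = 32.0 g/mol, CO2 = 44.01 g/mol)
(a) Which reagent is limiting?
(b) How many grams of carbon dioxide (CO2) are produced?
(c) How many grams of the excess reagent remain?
(a) O2, (b) 90.28 g, (c) 101.3 g

Moles of C3H8 = 131.4 g ÷ 44.09 g/mol = 2.98027 mol
Moles of O2 = 109.4 g ÷ 32.0 g/mol = 3.41875 mol
Moles ÷ coefficient: C3H8: 2.98027/1 = 2.98, O2: 3.41875/5 = 0.6838
(a) O2 has the smaller value, so O2 is the limiting reagent.
(b) Moles of CO2 = 3.41875 mol O2 × (3/5) = 2.05125 mol; mass = 2.05125 mol × 44.01 g/mol = 90.28 g
(c) C3H8 consumed = 3.41875 × (1/5) = 0.68375 mol; remaining = 2.98027 − 0.68375 = 2.29652 mol; mass = 2.29652 mol × 44.09 g/mol = 101.3 g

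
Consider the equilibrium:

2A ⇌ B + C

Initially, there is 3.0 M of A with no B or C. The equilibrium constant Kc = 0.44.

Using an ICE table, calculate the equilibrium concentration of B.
[B] = 0.855 M

ICE: [A] = 3.0 − 2x, [B] = [C] = x.
Kc = x²/(3.0 − 2x)² = 0.44 ⇒ √Kc = x/(3.0 − 2x).
x = √0.44·3.0/(1 + 2√0.44) = 0.66332·3.0/2.3266 = 0.8553.
[B] = x = 0.855 M.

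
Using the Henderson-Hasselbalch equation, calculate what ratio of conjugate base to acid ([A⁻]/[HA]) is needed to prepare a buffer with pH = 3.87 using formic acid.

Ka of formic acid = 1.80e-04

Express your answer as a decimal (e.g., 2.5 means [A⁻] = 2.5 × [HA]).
[A⁻]/[HA] = 1.334

pKa = −log(1.80e-04) = 3.7447. pH = pKa + log([A⁻]/[HA]). 3.87 = 3.7447 + log(ratio). log(ratio) = 3.87 − 3.7447 = 0.1253. ratio = 10^(0.1253) = 1.334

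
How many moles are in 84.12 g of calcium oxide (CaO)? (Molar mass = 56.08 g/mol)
Moles = 84.12 g ÷ 56.08 g/mol = 1.5 mol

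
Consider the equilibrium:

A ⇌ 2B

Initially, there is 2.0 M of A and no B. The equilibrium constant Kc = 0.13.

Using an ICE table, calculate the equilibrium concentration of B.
[B] = 0.478 M

ICE: [A] = 2.0 − x, [B] = 2x.
Kc = (2x)²/(2.0 − x) = 0.13 ⇒ 4x² + 0.13x − 0.26 = 0.
x = (−0.13 + √(0.13² + 4·4·0.26))/(2·4) = (−0.13 + √4.1769)/8 = 0.23922.
[B] = 2x = 0.478 M.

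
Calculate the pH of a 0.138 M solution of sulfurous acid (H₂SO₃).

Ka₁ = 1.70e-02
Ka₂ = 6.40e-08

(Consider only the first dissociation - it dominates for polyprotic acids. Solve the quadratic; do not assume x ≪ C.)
pH = 1.39

x² + Ka₁·x − Ka₁·C = 0 with Ka₁ = 1.70e-02, C = 0.138.
x = (−Ka₁ + √(Ka₁² + 4·Ka₁·C))/2 = 4.0676e-02 M, so pH = 1.39.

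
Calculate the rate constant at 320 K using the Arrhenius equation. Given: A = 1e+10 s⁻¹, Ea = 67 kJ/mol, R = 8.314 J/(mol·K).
1.16e-01 s⁻¹

k = A·exp(-Ea/(R·T)) = 1e+10·exp(-67000/(8.314·320)) = 1e+10·exp(-25.1834) = 1e+10·1.1561e-11 = 1.16e-01 s⁻¹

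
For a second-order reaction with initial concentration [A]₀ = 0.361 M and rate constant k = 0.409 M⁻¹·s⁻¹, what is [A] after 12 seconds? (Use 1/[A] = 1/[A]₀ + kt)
0.1302 M

1/[A] = 1/[A]₀ + k·t = 1/0.361 + (0.409)·(12) = 2.7701 + 4.9080 = 7.6781
[A] = 1/7.6781 = 0.1302 M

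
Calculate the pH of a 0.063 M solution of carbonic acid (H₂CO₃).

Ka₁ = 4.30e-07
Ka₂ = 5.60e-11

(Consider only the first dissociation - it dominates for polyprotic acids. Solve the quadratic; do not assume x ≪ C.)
pH = 3.78

x² + Ka₁·x − Ka₁·C = 0 with Ka₁ = 4.30e-07, C = 0.063.
x = (−Ka₁ + √(Ka₁² + 4·Ka₁·C))/2 = 1.6438e-04 M, so pH = 3.78.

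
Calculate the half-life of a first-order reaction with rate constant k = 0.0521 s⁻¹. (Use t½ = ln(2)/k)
13.30 s

t½ = ln(2)/k = 0.6931/0.0521 = 13.30 s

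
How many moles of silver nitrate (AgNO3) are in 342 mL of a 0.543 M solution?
Moles = Molarity × Volume (L)
Moles = 0.543 M × 0.342 L = 0.1857 mol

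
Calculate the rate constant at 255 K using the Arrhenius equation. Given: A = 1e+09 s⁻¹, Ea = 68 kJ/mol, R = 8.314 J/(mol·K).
1.18e-05 s⁻¹

k = A·exp(-Ea/(R·T)) = 1e+09·exp(-68000/(8.314·255)) = 1e+09·exp(-32.0744) = 1e+09·1.1756e-14 = 1.18e-05 s⁻¹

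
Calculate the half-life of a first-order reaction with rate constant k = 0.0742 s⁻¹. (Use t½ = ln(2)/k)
9.34 s

t½ = ln(2)/k = 0.6931/0.0742 = 9.34 s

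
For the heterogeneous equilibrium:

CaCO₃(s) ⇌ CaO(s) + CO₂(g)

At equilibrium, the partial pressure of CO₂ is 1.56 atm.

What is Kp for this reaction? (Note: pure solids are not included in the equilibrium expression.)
K_p = 1.56

Solids (CaCO₃, CaO) have activity 1 and are excluded.
Kp = P(CO₂) = 1.56.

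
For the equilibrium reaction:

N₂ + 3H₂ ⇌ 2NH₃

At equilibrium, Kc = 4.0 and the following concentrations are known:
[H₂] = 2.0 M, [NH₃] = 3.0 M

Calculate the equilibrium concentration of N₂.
[N₂] = 0.2812 M

Kc = ([NH₃]^2) / ([N₂] × [H₂]^3) = 4.0
[N₂]^1 = (product terms)/(Kc · other reactant terms) = 9 / (4.0 · 8) = 0.28125
[N₂] = 0.2812 M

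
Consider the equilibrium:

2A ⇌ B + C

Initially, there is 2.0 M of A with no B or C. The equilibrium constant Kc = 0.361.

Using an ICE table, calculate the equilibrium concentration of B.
[B] = 0.546 M

ICE: [A] = 2.0 − 2x, [B] = [C] = x.
Kc = x²/(2.0 − 2x)² = 0.361 ⇒ √Kc = x/(2.0 − 2x).
x = √0.361·2.0/(1 + 2√0.361) = 0.60083·2.0/2.2017 = 0.5458.
[B] = x = 0.546 M.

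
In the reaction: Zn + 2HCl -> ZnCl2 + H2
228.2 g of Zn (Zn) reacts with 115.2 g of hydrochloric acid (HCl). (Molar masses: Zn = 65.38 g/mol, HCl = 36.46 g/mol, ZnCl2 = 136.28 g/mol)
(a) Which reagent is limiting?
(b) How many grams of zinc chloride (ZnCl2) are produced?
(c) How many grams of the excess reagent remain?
(a) HCl, (b) 215.3 g, (c) 124.9 g

Moles of Zn = 228.2 g ÷ 65.38 g/mol = 3.49036 mol
Moles of HCl = 115.2 g ÷ 36.46 g/mol = 3.15963 mol
Moles ÷ coefficient: Zn: 3.49036/1 = 3.49, HCl: 3.15963/2 = 1.58
(a) HCl has the smaller value, so HCl is the limiting reagent.
(b) Moles of ZnCl2 = 3.15963 mol HCl × (1/2) = 1.57981 mol; mass = 1.57981 mol × 136.28 g/mol = 215.3 g
(c) Zn consumed = 3.15963 × (1/2) = 1.57981 mol; remaining = 3.49036 − 1.57981 = 1.91055 mol; mass = 1.91055 mol × 65.38 g/mol = 124.9 g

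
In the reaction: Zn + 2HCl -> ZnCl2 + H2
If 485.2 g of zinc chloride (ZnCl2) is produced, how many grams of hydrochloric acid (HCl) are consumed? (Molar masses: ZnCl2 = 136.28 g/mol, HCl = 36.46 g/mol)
Moles of ZnCl2 = 485.2 g ÷ 136.28 g/mol = 3.56032 mol
Mole ratio: 2 mol HCl / 1 mol ZnCl2
Moles of HCl = 3.56032 × (2/1) = 7.12063 mol
Mass of HCl = 7.12063 mol × 36.46 g/mol = 259.6 g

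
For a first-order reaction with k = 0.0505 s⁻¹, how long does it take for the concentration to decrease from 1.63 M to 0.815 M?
13.73 s

From ln[A] = ln[A]₀ - k·t: t = ln([A]₀/[A])/k = ln(1.63/0.815)/0.0505 = ln(2.0000)/0.0505 = 0.6931/0.0505 = 13.73 s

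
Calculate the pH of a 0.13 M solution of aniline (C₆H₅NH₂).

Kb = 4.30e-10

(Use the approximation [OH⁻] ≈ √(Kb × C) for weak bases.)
pH = 8.87

[OH⁻] = √(Kb × C) = √(4.30e-10 × 0.13) = 7.4766e-06. pOH = 5.13, pH = 14 - pOH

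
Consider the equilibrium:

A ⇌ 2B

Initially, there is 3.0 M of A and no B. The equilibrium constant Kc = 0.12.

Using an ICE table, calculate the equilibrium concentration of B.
[B] = 0.571 M

ICE: [A] = 3.0 − x, [B] = 2x.
Kc = (2x)²/(3.0 − x) = 0.12 ⇒ 4x² + 0.12x − 0.36 = 0.
x = (−0.12 + √(0.12² + 4·4·0.36))/(2·4) = (−0.12 + √5.7744)/8 = 0.28537.
[B] = 2x = 0.571 M.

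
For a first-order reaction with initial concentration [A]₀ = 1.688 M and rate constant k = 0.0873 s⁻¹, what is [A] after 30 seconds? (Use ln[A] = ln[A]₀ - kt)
0.1230 M

ln[A] = ln[A]₀ - k·t = ln(1.688) - (0.0873)·(30) = 0.5235 - 2.6190 = -2.0955
[A] = e^(-2.0955) = 0.1230 M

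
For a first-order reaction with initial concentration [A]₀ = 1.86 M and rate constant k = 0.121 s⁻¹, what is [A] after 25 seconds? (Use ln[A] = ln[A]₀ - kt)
0.0903 M

ln[A] = ln[A]₀ - k·t = ln(1.86) - (0.121)·(25) = 0.6206 - 3.0250 = -2.4044
[A] = e^(-2.4044) = 0.0903 M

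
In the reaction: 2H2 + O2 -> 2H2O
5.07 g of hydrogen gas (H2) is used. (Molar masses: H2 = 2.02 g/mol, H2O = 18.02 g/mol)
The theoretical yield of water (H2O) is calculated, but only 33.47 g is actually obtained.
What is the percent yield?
Moles of H2 = 5.07 g ÷ 2.02 g/mol = 2.5099 mol
Mole ratio: 2 mol H2O / 2 mol H2
Moles of H2O = 2.5099 × (2/2) = 2.5099 mol
Theoretical yield = 2.5099 mol × 18.02 g/mol = 45.228 g
Actual yield = 33.47 g
Percent yield = (33.47 / 45.228) × 100% = 74.0%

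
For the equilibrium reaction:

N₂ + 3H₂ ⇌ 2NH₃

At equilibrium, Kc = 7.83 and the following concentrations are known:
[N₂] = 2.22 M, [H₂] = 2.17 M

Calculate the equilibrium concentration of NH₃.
[NH₃] = 13.3274 M

Kc = ([NH₃]^2) / ([N₂] × [H₂]^3) = 7.83
[NH₃]^2 = Kc · (reactant terms)/(other product terms) = 7.83 · 22.685 / 1 = 177.62
[NH₃] = (177.62)^(1/2) = 13.3274 M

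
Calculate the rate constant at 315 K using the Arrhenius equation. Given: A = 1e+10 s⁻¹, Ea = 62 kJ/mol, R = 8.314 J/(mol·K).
5.23e-01 s⁻¹

k = A·exp(-Ea/(R·T)) = 1e+10·exp(-62000/(8.314·315)) = 1e+10·exp(-23.6740) = 1e+10·5.2303e-11 = 5.23e-01 s⁻¹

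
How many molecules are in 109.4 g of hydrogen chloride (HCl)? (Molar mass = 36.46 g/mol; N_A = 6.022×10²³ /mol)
Moles = 109.4 g ÷ 36.46 g/mol = 3.00055 mol
Molecules = 3.00055 mol × 6.022×10²³ /mol = 1.807e+24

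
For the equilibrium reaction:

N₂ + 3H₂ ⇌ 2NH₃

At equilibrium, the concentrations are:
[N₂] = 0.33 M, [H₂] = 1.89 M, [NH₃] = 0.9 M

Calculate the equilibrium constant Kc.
K_c = 0.3636

Kc = ([NH₃]^2) / ([N₂] × [H₂]^3)
   = ((0.9)^2) / ((0.33)·(1.89)^3)
   = 0.81 / 2.2279 = 0.3636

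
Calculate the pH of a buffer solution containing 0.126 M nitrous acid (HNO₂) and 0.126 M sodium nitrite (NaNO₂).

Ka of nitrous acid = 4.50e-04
pH = 3.35

pKa = -log(4.50e-04) = 3.35. pH = pKa + log([A⁻]/[HA]) = 3.35 + log(0.126/0.126)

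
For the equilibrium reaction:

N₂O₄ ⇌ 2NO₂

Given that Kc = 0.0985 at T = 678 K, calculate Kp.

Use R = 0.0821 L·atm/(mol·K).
K_p = 5.4829

Δn = (moles gaseous products) − (moles gaseous reactants) = 1
T = 678 K; RT = 0.0821 × 678 = 55.6638
Kp = Kc·(RT)^Δn = 0.0985 × (55.6638)^1 = 0.0985 × 55.6638 = 5.4829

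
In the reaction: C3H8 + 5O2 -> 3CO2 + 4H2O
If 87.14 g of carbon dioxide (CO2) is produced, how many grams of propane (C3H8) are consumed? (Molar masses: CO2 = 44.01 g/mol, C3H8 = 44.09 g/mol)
Moles of CO2 = 87.14 g ÷ 44.01 g/mol = 1.98 mol
Mole ratio: 1 mol C3H8 / 3 mol CO2
Moles of C3H8 = 1.98 × (1/3) = 0.660002 mol
Mass of C3H8 = 0.660002 mol × 44.09 g/mol = 29.1 g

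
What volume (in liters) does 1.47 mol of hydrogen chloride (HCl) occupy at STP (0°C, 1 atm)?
At STP, 1 mol of gas occupies 22.4 L
Volume = 1.47 mol × 22.4 L/mol = 32.93 L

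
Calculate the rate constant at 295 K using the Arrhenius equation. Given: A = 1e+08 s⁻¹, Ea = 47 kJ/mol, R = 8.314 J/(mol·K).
4.76e-01 s⁻¹

k = A·exp(-Ea/(R·T)) = 1e+08·exp(-47000/(8.314·295)) = 1e+08·exp(-19.1631) = 1e+08·4.7596e-09 = 4.76e-01 s⁻¹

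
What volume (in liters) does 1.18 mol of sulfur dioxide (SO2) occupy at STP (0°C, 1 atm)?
At STP, 1 mol of gas occupies 22.4 L
Volume = 1.18 mol × 22.4 L/mol = 26.43 L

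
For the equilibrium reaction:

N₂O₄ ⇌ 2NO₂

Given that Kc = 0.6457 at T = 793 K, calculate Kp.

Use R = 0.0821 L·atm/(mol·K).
K_p = 42.0385

Δn = (moles gaseous products) − (moles gaseous reactants) = 1
T = 793 K; RT = 0.0821 × 793 = 65.1053
Kp = Kc·(RT)^Δn = 0.6457 × (65.1053)^1 = 0.6457 × 65.1053 = 42.0385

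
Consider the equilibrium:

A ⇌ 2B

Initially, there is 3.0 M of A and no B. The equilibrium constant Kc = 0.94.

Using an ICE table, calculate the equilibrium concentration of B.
[B] = 1.461 M

ICE: [A] = 3.0 − x, [B] = 2x.
Kc = (2x)²/(3.0 − x) = 0.94 ⇒ 4x² + 0.94x − 2.82 = 0.
x = (−0.94 + √(0.94² + 4·4·2.82))/(2·4) = (−0.94 + √46.004)/8 = 0.73032.
[B] = 2x = 1.461 M.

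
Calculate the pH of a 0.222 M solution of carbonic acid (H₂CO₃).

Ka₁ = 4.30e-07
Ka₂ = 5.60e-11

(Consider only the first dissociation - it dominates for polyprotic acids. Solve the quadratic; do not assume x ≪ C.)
pH = 3.51

x² + Ka₁·x − Ka₁·C = 0 with Ka₁ = 4.30e-07, C = 0.222.
x = (−Ka₁ + √(Ka₁² + 4·Ka₁·C))/2 = 3.0875e-04 M, so pH = 3.51.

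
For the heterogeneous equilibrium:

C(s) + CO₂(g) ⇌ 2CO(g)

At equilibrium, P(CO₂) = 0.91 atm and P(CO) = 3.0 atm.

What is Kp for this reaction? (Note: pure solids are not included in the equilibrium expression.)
K_p = 9.890

Solid C is excluded.
Kp = P(CO)²/P(CO₂) = (3.0)²/0.91 = 9/0.91 = 9.890.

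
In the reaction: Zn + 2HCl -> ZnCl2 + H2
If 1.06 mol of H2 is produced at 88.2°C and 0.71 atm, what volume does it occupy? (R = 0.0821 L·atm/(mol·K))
T = 88.2°C + 273.15 = 361.35 K
V = nRT/P = (1.06 × 0.0821 × 361.35) / 0.71
V = 44.29 L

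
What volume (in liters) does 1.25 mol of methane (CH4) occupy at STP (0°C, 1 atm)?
At STP, 1 mol of gas occupies 22.4 L
Volume = 1.25 mol × 22.4 L/mol = 28.00 L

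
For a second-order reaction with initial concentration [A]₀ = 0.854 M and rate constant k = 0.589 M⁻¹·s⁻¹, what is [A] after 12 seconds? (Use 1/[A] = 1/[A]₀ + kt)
0.1214 M

1/[A] = 1/[A]₀ + k·t = 1/0.854 + (0.589)·(12) = 1.1710 + 7.0680 = 8.2390
[A] = 1/8.2390 = 0.1214 M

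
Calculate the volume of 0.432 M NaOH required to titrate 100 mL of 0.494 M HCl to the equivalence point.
V_{base} = 114.4 mL

At equivalence: moles acid = moles base.
moles HCl = 0.494 M × 0.1 L = 0.0494 mol
V_NaOH = 0.0494 mol ÷ 0.432 M = 0.1144 L = 114.4 mL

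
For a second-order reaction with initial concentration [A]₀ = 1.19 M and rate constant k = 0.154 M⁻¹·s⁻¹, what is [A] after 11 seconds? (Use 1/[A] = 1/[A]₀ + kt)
0.3946 M

1/[A] = 1/[A]₀ + k·t = 1/1.19 + (0.154)·(11) = 0.8403 + 1.6940 = 2.5343
[A] = 1/2.5343 = 0.3946 M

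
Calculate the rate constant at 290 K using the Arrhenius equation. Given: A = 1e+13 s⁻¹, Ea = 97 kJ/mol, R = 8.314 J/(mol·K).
3.37e-05 s⁻¹

k = A·exp(-Ea/(R·T)) = 1e+13·exp(-97000/(8.314·290)) = 1e+13·exp(-40.2313) = 1e+13·3.3712e-18 = 3.37e-05 s⁻¹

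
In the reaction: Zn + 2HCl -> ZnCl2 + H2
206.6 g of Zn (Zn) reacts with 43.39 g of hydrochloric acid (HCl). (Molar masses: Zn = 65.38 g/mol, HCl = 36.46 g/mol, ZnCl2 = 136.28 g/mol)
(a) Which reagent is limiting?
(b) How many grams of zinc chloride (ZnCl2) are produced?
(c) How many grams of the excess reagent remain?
(a) HCl, (b) 81.09 g, (c) 167.7 g

Moles of Zn = 206.6 g ÷ 65.38 g/mol = 3.15999 mol
Moles of HCl = 43.39 g ÷ 36.46 g/mol = 1.19007 mol
Moles ÷ coefficient: Zn: 3.15999/1 = 3.16, HCl: 1.19007/2 = 0.595
(a) HCl has the smaller value, so HCl is the limiting reagent.
(b) Moles of ZnCl2 = 1.19007 mol HCl × (1/2) = 0.595036 mol; mass = 0.595036 mol × 136.28 g/mol = 81.09 g
(c) Zn consumed = 1.19007 × (1/2) = 0.595036 mol; remaining = 3.15999 − 0.595036 = 2.56495 mol; mass = 2.56495 mol × 65.38 g/mol = 167.7 g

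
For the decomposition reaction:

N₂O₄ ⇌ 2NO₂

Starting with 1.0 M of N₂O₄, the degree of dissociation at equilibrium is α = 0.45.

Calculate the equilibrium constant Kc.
K_c = 1.4727

x = α·[A]₀ = 0.45 × 1.0 = 0.45 M dissociated.
At eq: [N₂O₄] = 1.0 − 0.45 = 0.55 M; [NO₂] = 2x = 0.9 M.
Kc = [NO₂]²/[N₂O₄] = (0.9)²/0.55 = 1.473.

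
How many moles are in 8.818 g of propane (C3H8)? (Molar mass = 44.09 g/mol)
Moles = 8.818 g ÷ 44.09 g/mol = 0.2 mol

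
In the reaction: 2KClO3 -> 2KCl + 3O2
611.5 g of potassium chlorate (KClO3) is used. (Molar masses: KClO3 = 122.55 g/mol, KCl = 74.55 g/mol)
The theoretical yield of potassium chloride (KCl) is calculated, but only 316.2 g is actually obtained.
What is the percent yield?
Moles of KClO3 = 611.5 g ÷ 122.55 g/mol = 4.9898 mol
Mole ratio: 2 mol KCl / 2 mol KClO3
Moles of KCl = 4.9898 × (2/2) = 4.9898 mol
Theoretical yield = 4.9898 mol × 74.55 g/mol = 371.99 g
Actual yield = 316.2 g
Percent yield = (316.2 / 371.99) × 100% = 85.0%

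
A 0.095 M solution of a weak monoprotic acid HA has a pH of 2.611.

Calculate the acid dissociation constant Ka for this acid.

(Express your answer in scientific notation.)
K_a = 6.48e-05

[H⁺] = 10^(−pH) = 10^(−2.611) = 2.449e-03 M. For HA ⇌ H⁺ + A⁻, Ka = x²/(C − x) = (2.449e-03)²/(0.095 − 2.449e-03) = 6.48e-05.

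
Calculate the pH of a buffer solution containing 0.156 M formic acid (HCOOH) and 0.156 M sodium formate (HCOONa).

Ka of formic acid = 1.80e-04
pH = 3.74

pKa = -log(1.80e-04) = 3.74. pH = pKa + log([A⁻]/[HA]) = 3.74 + log(0.156/0.156)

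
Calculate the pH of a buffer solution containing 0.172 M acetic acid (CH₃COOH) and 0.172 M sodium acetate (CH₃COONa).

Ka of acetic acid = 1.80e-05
pH = 4.74

pKa = -log(1.80e-05) = 4.74. pH = pKa + log([A⁻]/[HA]) = 4.74 + log(0.172/0.172)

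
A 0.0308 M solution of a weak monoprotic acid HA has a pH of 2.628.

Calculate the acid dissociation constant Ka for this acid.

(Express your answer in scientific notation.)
K_a = 1.95e-04

[H⁺] = 10^(−pH) = 10^(−2.628) = 2.355e-03 M. For HA ⇌ H⁺ + A⁻, Ka = x²/(C − x) = (2.355e-03)²/(0.0308 − 2.355e-03) = 1.95e-04.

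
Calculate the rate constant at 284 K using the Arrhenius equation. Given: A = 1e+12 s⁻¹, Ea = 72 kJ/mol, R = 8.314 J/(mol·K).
5.71e-02 s⁻¹

k = A·exp(-Ea/(R·T)) = 1e+12·exp(-72000/(8.314·284)) = 1e+12·exp(-30.4933) = 1e+12·5.7140e-14 = 5.71e-02 s⁻¹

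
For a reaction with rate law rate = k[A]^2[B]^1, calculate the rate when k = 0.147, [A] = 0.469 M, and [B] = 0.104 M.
0.003363 M/s

rate = k·[A]^2·[B]^1 = 0.147·(0.469)^2·(0.104)^1 = 0.147·0.219961·0.104 = 0.003363 M/s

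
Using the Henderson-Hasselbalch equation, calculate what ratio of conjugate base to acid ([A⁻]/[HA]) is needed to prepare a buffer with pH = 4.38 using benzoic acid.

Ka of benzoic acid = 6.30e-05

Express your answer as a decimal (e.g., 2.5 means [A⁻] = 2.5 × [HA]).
[A⁻]/[HA] = 1.511

pKa = −log(6.30e-05) = 4.2007. pH = pKa + log([A⁻]/[HA]). 4.38 = 4.2007 + log(ratio). log(ratio) = 4.38 − 4.2007 = 0.1793. ratio = 10^(0.1793) = 1.511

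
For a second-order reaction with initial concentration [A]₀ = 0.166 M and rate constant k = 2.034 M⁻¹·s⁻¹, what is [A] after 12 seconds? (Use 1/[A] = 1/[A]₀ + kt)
0.0329 M

1/[A] = 1/[A]₀ + k·t = 1/0.166 + (2.034)·(12) = 6.0241 + 24.4080 = 30.4321
[A] = 1/30.4321 = 0.0329 M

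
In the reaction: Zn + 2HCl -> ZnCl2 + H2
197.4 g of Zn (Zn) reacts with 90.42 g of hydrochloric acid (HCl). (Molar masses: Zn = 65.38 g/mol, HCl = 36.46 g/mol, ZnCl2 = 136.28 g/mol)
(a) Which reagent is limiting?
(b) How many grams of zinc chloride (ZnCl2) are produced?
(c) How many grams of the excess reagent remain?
(a) HCl, (b) 169 g, (c) 116.3 g

Moles of Zn = 197.4 g ÷ 65.38 g/mol = 3.01927 mol
Moles of HCl = 90.42 g ÷ 36.46 g/mol = 2.47998 mol
Moles ÷ coefficient: Zn: 3.01927/1 = 3.019, HCl: 2.47998/2 = 1.24
(a) HCl has the smaller value, so HCl is the limiting reagent.
(b) Moles of ZnCl2 = 2.47998 mol HCl × (1/2) = 1.23999 mol; mass = 1.23999 mol × 136.28 g/mol = 169 g
(c) Zn consumed = 2.47998 × (1/2) = 1.23999 mol; remaining = 3.01927 − 1.23999 = 1.77928 mol; mass = 1.77928 mol × 65.38 g/mol = 116.3 g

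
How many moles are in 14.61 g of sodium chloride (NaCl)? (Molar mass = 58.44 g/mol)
Moles = 14.61 g ÷ 58.44 g/mol = 0.25 mol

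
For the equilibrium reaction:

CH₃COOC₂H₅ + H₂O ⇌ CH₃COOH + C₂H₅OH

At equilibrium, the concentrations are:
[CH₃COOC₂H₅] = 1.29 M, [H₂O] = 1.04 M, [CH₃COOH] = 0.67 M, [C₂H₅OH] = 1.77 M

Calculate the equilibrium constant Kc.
K_c = 0.8839

Kc = ([CH₃COOH] × [C₂H₅OH]) / ([CH₃COOC₂H₅] × [H₂O])
   = ((0.67)·(1.77)) / ((1.29)·(1.04))
   = 1.1859 / 1.3416 = 0.8839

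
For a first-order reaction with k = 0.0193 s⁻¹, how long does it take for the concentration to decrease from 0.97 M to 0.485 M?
35.91 s

From ln[A] = ln[A]₀ - k·t: t = ln([A]₀/[A])/k = ln(0.97/0.485)/0.0193 = ln(2.0000)/0.0193 = 0.6931/0.0193 = 35.91 s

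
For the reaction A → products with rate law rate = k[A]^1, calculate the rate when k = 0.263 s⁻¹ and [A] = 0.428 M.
0.1126 M/s

rate = k·[A]^1 = 0.263·(0.428)^1 = 0.263·0.428 = 0.1126 M/s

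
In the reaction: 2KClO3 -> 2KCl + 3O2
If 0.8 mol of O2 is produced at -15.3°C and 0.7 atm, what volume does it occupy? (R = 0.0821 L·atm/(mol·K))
T = -15.3°C + 273.15 = 257.85 K
V = nRT/P = (0.8 × 0.0821 × 257.85) / 0.7
V = 24.19 L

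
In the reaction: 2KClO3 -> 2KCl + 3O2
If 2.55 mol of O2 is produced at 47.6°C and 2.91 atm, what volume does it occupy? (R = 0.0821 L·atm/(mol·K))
T = 47.6°C + 273.15 = 320.75 K
V = nRT/P = (2.55 × 0.0821 × 320.75) / 2.91
V = 23.08 L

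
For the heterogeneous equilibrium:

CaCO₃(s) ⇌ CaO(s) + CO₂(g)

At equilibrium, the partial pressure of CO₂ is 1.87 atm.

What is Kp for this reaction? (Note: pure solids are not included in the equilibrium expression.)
K_p = 1.87

Solids (CaCO₃, CaO) have activity 1 and are excluded.
Kp = P(CO₂) = 1.87.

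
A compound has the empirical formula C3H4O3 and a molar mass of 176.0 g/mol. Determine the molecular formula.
Empirical formula mass of C3H4O3 = 88.06 g/mol
Multiplier = 176.0 / 88.06 ≈ 2
Molecular formula = (C3H4O3) × 2 = C6H8O6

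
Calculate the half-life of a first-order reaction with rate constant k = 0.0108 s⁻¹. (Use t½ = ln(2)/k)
64.18 s

t½ = ln(2)/k = 0.6931/0.0108 = 64.18 s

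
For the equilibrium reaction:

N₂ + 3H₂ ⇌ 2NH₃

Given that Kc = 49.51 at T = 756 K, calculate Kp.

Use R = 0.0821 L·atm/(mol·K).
K_p = 0.0129

Δn = (moles gaseous products) − (moles gaseous reactants) = -2
T = 756 K; RT = 0.0821 × 756 = 62.0676
Kp = Kc·(RT)^Δn = 49.51 × (62.0676)^-2 = 49.51 × 0.000259579 = 0.0129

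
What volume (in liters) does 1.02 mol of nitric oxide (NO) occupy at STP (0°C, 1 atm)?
At STP, 1 mol of gas occupies 22.4 L
Volume = 1.02 mol × 22.4 L/mol = 22.85 L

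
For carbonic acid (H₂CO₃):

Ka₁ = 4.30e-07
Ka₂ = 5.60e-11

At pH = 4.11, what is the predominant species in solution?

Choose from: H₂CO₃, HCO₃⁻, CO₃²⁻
H₂CO₃

pKa1 = 6.37, pKa2 = 10.25. Each pKa is the crossover between adjacent species; pH = 4.11 lies in the region where H₂CO₃ predominates.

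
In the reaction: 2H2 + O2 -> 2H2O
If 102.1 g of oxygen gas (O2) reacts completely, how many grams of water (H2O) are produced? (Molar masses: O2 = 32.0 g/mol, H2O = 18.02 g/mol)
Moles of O2 = 102.1 g ÷ 32.0 g/mol = 3.19062 mol
Mole ratio: 2 mol H2O / 1 mol O2
Moles of H2O = 3.19062 × (2/1) = 6.38125 mol
Mass of H2O = 6.38125 mol × 18.02 g/mol = 115 g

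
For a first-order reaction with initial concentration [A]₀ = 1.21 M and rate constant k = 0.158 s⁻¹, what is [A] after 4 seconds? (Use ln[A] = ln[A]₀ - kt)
0.6431 M

ln[A] = ln[A]₀ - k·t = ln(1.21) - (0.158)·(4) = 0.1906 - 0.6320 = -0.4414
[A] = e^(-0.4414) = 0.6431 M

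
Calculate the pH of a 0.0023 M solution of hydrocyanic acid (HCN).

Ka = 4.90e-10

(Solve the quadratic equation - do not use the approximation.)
pH = 5.97

x² + Ka×x - Ka×C = 0. Using quadratic formula: [H⁺] = 1.0614e-06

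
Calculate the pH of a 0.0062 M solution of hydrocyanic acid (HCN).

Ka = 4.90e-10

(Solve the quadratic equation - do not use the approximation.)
pH = 5.76

x² + Ka×x - Ka×C = 0. Using quadratic formula: [H⁺] = 1.7427e-06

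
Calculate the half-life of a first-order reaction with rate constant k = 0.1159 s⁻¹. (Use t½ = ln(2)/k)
5.98 s

t½ = ln(2)/k = 0.6931/0.1159 = 5.98 s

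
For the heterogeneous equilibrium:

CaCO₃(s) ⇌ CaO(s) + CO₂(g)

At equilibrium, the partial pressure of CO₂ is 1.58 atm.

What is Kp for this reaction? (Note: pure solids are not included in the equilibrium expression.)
K_p = 1.58

Solids (CaCO₃, CaO) have activity 1 and are excluded.
Kp = P(CO₂) = 1.58.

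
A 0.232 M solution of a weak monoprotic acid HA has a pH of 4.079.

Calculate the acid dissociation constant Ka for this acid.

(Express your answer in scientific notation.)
K_a = 3.00e-08

[H⁺] = 10^(−pH) = 10^(−4.079) = 8.337e-05 M. For HA ⇌ H⁺ + A⁻, Ka = x²/(C − x) = (8.337e-05)²/(0.232 − 8.337e-05) = 3.00e-08.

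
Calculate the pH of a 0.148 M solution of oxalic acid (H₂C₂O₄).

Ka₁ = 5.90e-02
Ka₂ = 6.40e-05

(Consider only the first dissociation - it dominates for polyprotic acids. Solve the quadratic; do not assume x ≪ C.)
pH = 1.16

x² + Ka₁·x − Ka₁·C = 0 with Ka₁ = 5.90e-02, C = 0.148.
x = (−Ka₁ + √(Ka₁² + 4·Ka₁·C))/2 = 6.8491e-02 M, so pH = 1.16.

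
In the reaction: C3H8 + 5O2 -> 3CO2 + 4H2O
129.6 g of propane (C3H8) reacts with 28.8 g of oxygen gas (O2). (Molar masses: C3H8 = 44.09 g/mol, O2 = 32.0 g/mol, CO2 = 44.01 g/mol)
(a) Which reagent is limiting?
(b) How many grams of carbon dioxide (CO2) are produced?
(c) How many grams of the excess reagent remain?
(a) O2, (b) 23.77 g, (c) 121.7 g

Moles of C3H8 = 129.6 g ÷ 44.09 g/mol = 2.93944 mol
Moles of O2 = 28.8 g ÷ 32.0 g/mol = 0.9 mol
Moles ÷ coefficient: C3H8: 2.93944/1 = 2.939, O2: 0.9/5 = 0.18
(a) O2 has the smaller value, so O2 is the limiting reagent.
(b) Moles of CO2 = 0.9 mol O2 × (3/5) = 0.54 mol; mass = 0.54 mol × 44.01 g/mol = 23.77 g
(c) C3H8 consumed = 0.9 × (1/5) = 0.18 mol; remaining = 2.93944 − 0.18 = 2.75944 mol; mass = 2.75944 mol × 44.09 g/mol = 121.7 g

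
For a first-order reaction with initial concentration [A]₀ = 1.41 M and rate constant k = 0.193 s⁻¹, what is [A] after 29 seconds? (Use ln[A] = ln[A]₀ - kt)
0.0052 M

ln[A] = ln[A]₀ - k·t = ln(1.41) - (0.193)·(29) = 0.3436 - 5.5970 = -5.2534
[A] = e^(-5.2534) = 0.0052 M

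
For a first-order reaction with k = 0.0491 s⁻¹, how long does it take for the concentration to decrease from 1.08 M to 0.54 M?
14.12 s

From ln[A] = ln[A]₀ - k·t: t = ln([A]₀/[A])/k = ln(1.08/0.54)/0.0491 = ln(2.0000)/0.0491 = 0.6931/0.0491 = 14.12 s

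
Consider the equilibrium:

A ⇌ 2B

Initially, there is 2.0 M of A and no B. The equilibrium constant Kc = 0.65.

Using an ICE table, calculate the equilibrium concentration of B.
[B] = 0.989 M

ICE: [A] = 2.0 − x, [B] = 2x.
Kc = (2x)²/(2.0 − x) = 0.65 ⇒ 4x² + 0.65x − 1.3 = 0.
x = (−0.65 + √(0.65² + 4·4·1.3))/(2·4) = (−0.65 + √21.223)/8 = 0.4946.
[B] = 2x = 0.989 M.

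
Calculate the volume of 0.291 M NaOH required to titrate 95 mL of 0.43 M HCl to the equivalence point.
V_{base} = 140.4 mL

At equivalence: moles acid = moles base.
moles HCl = 0.43 M × 0.095 L = 0.04085 mol
V_NaOH = 0.04085 mol ÷ 0.291 M = 0.1404 L = 140.4 mL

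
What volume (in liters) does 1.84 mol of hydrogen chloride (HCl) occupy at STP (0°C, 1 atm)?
At STP, 1 mol of gas occupies 22.4 L
Volume = 1.84 mol × 22.4 L/mol = 41.22 L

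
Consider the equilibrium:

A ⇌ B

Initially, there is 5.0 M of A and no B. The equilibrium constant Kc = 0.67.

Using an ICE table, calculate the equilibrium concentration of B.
[B] = 2.006 M

ICE: [A] = 5.0 − x, [B] = x.
Kc = x/(5.0 − x) = 0.67 ⇒ x = 0.67·5.0/(1 + 0.67) = 3.35/1.67 = 2.006.
[B] = x = 2.006 M.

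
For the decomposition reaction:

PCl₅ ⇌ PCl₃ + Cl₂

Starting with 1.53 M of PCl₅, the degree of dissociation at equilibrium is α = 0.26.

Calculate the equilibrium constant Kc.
K_c = 0.1398

x = α·[A]₀ = 0.26 × 1.53 = 0.3978 M dissociated.
At eq: [PCl₅] = 1.53 − 0.3978 = 1.132 M; [PCl₃] = [Cl₂] = x = 0.3978 M.
Kc = [PCl₃][Cl₂]/[PCl₅] = (0.3978)²/1.132 = 0.1398.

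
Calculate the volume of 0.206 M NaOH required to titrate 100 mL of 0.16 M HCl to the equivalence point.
V_{base} = 77.7 mL

At equivalence: moles acid = moles base.
moles HCl = 0.16 M × 0.1 L = 0.016 mol
V_NaOH = 0.016 mol ÷ 0.206 M = 0.07767 L = 77.7 mL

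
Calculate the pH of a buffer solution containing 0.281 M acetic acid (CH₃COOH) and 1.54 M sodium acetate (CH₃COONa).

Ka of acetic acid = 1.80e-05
pH = 5.48

pKa = -log(1.80e-05) = 4.74. pH = pKa + log([A⁻]/[HA]) = 4.74 + log(1.54/0.281)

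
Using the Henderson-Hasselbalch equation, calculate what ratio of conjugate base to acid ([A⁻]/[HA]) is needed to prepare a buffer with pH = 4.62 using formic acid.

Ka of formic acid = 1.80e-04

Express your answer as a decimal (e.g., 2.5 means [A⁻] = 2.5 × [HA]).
[A⁻]/[HA] = 7.504

pKa = −log(1.80e-04) = 3.7447. pH = pKa + log([A⁻]/[HA]). 4.62 = 3.7447 + log(ratio). log(ratio) = 4.62 − 3.7447 = 0.8753. ratio = 10^(0.8753) = 7.504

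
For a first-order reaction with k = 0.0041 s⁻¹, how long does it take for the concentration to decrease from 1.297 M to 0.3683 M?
307.05 s

From ln[A] = ln[A]₀ - k·t: t = ln([A]₀/[A])/k = ln(1.297/0.3683)/0.0041 = ln(3.5216)/0.0041 = 1.2589/0.0041 = 307.05 s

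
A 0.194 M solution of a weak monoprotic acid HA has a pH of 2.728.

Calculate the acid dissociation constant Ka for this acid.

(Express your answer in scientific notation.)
K_a = 1.82e-05

[H⁺] = 10^(−pH) = 10^(−2.728) = 1.871e-03 M. For HA ⇌ H⁺ + A⁻, Ka = x²/(C − x) = (1.871e-03)²/(0.194 − 1.871e-03) = 1.82e-05.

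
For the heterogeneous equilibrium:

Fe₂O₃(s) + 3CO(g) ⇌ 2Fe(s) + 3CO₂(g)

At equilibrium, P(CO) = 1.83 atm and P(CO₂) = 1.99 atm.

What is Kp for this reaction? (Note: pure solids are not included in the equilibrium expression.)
K_p = 1.286

Solids (Fe₂O₃, Fe) are excluded.
Kp = P(CO₂)³/P(CO)³ = (1.99)³/(1.83)³ = 7.881/6.128 = 1.286.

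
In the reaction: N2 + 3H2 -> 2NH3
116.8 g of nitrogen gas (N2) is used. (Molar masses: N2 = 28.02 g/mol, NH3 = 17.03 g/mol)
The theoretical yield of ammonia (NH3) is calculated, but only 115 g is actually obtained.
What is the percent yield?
Moles of N2 = 116.8 g ÷ 28.02 g/mol = 4.16845 mol
Mole ratio: 2 mol NH3 / 1 mol N2
Moles of NH3 = 4.16845 × (2/1) = 8.3369 mol
Theoretical yield = 8.3369 mol × 17.03 g/mol = 141.98 g
Actual yield = 115 g
Percent yield = (115 / 141.98) × 100% = 81.0%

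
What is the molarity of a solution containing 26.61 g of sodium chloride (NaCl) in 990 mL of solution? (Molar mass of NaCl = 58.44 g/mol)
Moles of NaCl = 26.61 g ÷ 58.44 g/mol = 0.455339 mol
Volume = 990 mL = 0.99 L
Molarity = 0.455339 mol ÷ 0.99 L = 0.4599 M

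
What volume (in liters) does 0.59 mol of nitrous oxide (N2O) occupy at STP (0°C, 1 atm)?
At STP, 1 mol of gas occupies 22.4 L
Volume = 0.59 mol × 22.4 L/mol = 13.22 L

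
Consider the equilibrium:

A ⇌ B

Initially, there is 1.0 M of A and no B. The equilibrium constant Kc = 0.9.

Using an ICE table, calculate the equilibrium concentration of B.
[B] = 0.474 M

ICE: [A] = 1.0 − x, [B] = x.
Kc = x/(1.0 − x) = 0.9 ⇒ x = 0.9·1.0/(1 + 0.9) = 0.9/1.9 = 0.4737.
[B] = x = 0.474 M.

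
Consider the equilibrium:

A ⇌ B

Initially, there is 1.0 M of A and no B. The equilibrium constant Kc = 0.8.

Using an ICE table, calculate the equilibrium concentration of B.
[B] = 0.444 M

ICE: [A] = 1.0 − x, [B] = x.
Kc = x/(1.0 − x) = 0.8 ⇒ x = 0.8·1.0/(1 + 0.8) = 0.8/1.8 = 0.4444.
[B] = x = 0.444 M.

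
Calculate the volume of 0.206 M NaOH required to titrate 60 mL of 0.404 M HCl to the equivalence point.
V_{base} = 117.7 mL

At equivalence: moles acid = moles base.
moles HCl = 0.404 M × 0.06 L = 0.02424 mol
V_NaOH = 0.02424 mol ÷ 0.206 M = 0.1177 L = 117.7 mL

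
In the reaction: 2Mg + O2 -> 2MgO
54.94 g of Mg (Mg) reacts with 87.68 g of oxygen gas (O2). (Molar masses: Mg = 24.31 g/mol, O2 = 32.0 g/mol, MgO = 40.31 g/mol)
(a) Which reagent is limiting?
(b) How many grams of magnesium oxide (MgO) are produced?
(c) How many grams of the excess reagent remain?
(a) Mg, (b) 91.1 g, (c) 51.52 g

Moles of Mg = 54.94 g ÷ 24.31 g/mol = 2.25998 mol
Moles of O2 = 87.68 g ÷ 32.0 g/mol = 2.74 mol
Moles ÷ coefficient: Mg: 2.25998/2 = 1.13, O2: 2.74/1 = 2.74
(a) Mg has the smaller value, so Mg is the limiting reagent.
(b) Moles of MgO = 2.25998 mol Mg × (2/2) = 2.25998 mol; mass = 2.25998 mol × 40.31 g/mol = 91.1 g
(c) O2 consumed = 2.25998 × (1/2) = 1.12999 mol; remaining = 2.74 − 1.12999 = 1.61001 mol; mass = 1.61001 mol × 32.0 g/mol = 51.52 g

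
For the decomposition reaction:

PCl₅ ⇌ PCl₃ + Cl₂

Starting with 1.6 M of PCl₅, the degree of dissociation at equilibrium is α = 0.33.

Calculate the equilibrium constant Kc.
K_c = 0.2601

x = α·[A]₀ = 0.33 × 1.6 = 0.528 M dissociated.
At eq: [PCl₅] = 1.6 − 0.528 = 1.072 M; [PCl₃] = [Cl₂] = x = 0.528 M.
Kc = [PCl₃][Cl₂]/[PCl₅] = (0.528)²/1.072 = 0.2601.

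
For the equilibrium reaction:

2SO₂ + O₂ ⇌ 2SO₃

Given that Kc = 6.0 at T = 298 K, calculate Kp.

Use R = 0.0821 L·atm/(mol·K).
K_p = 0.2452

Δn = (moles gaseous products) − (moles gaseous reactants) = -1
T = 298 K; RT = 0.0821 × 298 = 24.4658
Kp = Kc·(RT)^Δn = 6.0 × (24.4658)^-1 = 6.0 × 0.0408734 = 0.2452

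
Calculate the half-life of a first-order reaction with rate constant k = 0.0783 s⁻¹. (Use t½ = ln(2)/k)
8.85 s

t½ = ln(2)/k = 0.6931/0.0783 = 8.85 s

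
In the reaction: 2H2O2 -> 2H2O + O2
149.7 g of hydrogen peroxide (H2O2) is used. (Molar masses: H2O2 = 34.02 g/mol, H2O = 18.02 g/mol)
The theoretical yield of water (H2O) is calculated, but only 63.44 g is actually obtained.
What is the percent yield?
Moles of H2O2 = 149.7 g ÷ 34.02 g/mol = 4.40035 mol
Mole ratio: 2 mol H2O / 2 mol H2O2
Moles of H2O = 4.40035 × (2/2) = 4.40035 mol
Theoretical yield = 4.40035 mol × 18.02 g/mol = 79.294 g
Actual yield = 63.44 g
Percent yield = (63.44 / 79.294) × 100% = 80.0%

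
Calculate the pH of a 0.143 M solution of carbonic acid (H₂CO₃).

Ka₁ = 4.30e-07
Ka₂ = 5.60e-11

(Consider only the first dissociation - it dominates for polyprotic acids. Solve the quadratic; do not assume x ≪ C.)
pH = 3.61

x² + Ka₁·x − Ka₁·C = 0 with Ka₁ = 4.30e-07, C = 0.143.
x = (−Ka₁ + √(Ka₁² + 4·Ka₁·C))/2 = 2.4776e-04 M, so pH = 3.61.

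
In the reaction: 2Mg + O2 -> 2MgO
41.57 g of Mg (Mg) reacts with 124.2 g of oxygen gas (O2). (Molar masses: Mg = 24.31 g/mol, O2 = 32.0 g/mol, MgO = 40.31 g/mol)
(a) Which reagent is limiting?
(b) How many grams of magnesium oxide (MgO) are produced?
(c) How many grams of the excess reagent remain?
(a) Mg, (b) 68.93 g, (c) 96.84 g

Moles of Mg = 41.57 g ÷ 24.31 g/mol = 1.71 mol
Moles of O2 = 124.2 g ÷ 32.0 g/mol = 3.88125 mol
Moles ÷ coefficient: Mg: 1.71/2 = 0.855, O2: 3.88125/1 = 3.881
(a) Mg has the smaller value, so Mg is the limiting reagent.
(b) Moles of MgO = 1.71 mol Mg × (2/2) = 1.71 mol; mass = 1.71 mol × 40.31 g/mol = 68.93 g
(c) O2 consumed = 1.71 × (1/2) = 0.854998 mol; remaining = 3.88125 − 0.854998 = 3.02625 mol; mass = 3.02625 mol × 32.0 g/mol = 96.84 g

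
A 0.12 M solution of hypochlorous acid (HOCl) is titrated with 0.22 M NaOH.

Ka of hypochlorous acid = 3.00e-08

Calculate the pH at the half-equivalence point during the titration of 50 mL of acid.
pH = pKa = 7.52

At the half-equivalence point, [HA] = [A⁻], so by Henderson–Hasselbalch pH = pKa + log(1) = pKa.
pKa = −log(3.00e-08) = 7.52.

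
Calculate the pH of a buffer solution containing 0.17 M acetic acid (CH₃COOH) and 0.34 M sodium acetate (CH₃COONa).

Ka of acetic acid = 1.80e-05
pH = 5.05

pKa = -log(1.80e-05) = 4.74. pH = pKa + log([A⁻]/[HA]) = 4.74 + log(0.34/0.17)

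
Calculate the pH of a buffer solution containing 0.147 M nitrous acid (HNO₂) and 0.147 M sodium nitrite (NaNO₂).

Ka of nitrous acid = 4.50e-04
pH = 3.35

pKa = -log(4.50e-04) = 3.35. pH = pKa + log([A⁻]/[HA]) = 3.35 + log(0.147/0.147)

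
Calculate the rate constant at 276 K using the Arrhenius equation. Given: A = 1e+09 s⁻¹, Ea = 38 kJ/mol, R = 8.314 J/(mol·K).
6.43e+01 s⁻¹

k = A·exp(-Ea/(R·T)) = 1e+09·exp(-38000/(8.314·276)) = 1e+09·exp(-16.5602) = 1e+09·6.4271e-08 = 6.43e+01 s⁻¹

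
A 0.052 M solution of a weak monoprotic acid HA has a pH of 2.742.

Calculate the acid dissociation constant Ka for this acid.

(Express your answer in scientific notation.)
K_a = 6.54e-05

[H⁺] = 10^(−pH) = 10^(−2.742) = 1.811e-03 M. For HA ⇌ H⁺ + A⁻, Ka = x²/(C − x) = (1.811e-03)²/(0.052 − 1.811e-03) = 6.54e-05.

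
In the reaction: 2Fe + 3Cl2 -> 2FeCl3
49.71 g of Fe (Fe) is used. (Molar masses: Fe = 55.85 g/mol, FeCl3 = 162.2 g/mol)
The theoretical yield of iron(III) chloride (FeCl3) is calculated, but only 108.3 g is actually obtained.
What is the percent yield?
Moles of Fe = 49.71 g ÷ 55.85 g/mol = 0.890063 mol
Mole ratio: 2 mol FeCl3 / 2 mol Fe
Moles of FeCl3 = 0.890063 × (2/2) = 0.890063 mol
Theoretical yield = 0.890063 mol × 162.2 g/mol = 144.37 g
Actual yield = 108.3 g
Percent yield = (108.3 / 144.37) × 100% = 75.0%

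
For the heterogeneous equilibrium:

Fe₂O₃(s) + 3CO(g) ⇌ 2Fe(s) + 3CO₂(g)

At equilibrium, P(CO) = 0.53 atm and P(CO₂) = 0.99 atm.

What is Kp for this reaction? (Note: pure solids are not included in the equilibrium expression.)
K_p = 6.517

Solids (Fe₂O₃, Fe) are excluded.
Kp = P(CO₂)³/P(CO)³ = (0.99)³/(0.53)³ = 0.9703/0.1489 = 6.517.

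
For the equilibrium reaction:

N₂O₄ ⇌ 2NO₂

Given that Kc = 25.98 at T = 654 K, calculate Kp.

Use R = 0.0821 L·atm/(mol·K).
K_p = 1.39e+03

Δn = (moles gaseous products) − (moles gaseous reactants) = 1
T = 654 K; RT = 0.0821 × 654 = 53.6934
Kp = Kc·(RT)^Δn = 25.98 × (53.6934)^1 = 25.98 × 53.6934 = 1.39e+03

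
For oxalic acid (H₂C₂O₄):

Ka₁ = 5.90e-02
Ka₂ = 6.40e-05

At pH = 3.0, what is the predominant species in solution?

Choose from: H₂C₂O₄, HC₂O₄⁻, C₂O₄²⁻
HC₂O₄⁻

pKa1 = 1.23, pKa2 = 4.19. Each pKa is the crossover between adjacent species; pH = 3.0 lies in the region where HC₂O₄⁻ predominates.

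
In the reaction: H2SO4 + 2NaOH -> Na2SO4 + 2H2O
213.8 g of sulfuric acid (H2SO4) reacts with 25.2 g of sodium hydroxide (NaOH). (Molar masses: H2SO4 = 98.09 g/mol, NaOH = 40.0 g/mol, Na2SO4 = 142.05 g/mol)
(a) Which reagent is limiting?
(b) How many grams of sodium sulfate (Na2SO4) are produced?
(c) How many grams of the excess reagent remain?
(a) NaOH, (b) 44.75 g, (c) 182.9 g

Moles of H2SO4 = 213.8 g ÷ 98.09 g/mol = 2.17963 mol
Moles of NaOH = 25.2 g ÷ 40.0 g/mol = 0.63 mol
Moles ÷ coefficient: H2SO4: 2.17963/1 = 2.18, NaOH: 0.63/2 = 0.315
(a) NaOH has the smaller value, so NaOH is the limiting reagent.
(b) Moles of Na2SO4 = 0.63 mol NaOH × (1/2) = 0.315 mol; mass = 0.315 mol × 142.05 g/mol = 44.75 g
(c) H2SO4 consumed = 0.63 × (1/2) = 0.315 mol; remaining = 2.17963 − 0.315 = 1.86463 mol; mass = 1.86463 mol × 98.09 g/mol = 182.9 g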